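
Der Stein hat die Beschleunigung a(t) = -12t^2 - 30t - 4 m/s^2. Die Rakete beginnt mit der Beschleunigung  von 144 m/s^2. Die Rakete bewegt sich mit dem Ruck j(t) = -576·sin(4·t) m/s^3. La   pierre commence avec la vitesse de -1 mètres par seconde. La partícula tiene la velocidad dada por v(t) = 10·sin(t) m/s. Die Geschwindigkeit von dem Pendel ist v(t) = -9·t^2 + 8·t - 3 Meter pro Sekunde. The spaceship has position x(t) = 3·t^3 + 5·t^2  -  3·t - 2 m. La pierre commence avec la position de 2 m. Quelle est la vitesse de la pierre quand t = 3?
Nous devons trouver l'intégrale de notre équation de l'accélération a(t) = -12·t^2 - 30·t - 4 1 fois. En prenant ∫a(t)dt et en appliquant v(0) = -1, nous trouvons v(t) = -4·t^3 - 15·t^2 - 4·t - 1. Nous avons la vitesse v(t) = -4·t^3 - 15·t^2 - 4·t - 1. En substituant t = 3: v(3) = -256.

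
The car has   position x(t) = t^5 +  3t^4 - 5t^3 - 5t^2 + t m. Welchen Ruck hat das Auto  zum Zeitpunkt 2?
Wir müssen unsere Gleichung für die Position x(t) = t^5 + 3·t^4 - 5·t^3 - 5·t^2 + t 3-mal ableiten. Durch Ableiten von der Position erhalten wir die Geschwindigkeit: v(t) = 5·t^4 + 12·t^3 - 15·t^2 - 10·t + 1. Durch Ableiten von der Geschwindigkeit erhalten wir die Beschleunigung: a(t) = 20·t^3 + 36·t^2 - 30·t - 10. Die Ableitung von der Beschleunigung ergibt den Ruck: j(t) = 60·t^2 + 72·t - 30. Wir haben den Ruck j(t) = 60·t^2 + 72·t - 30. Durch Einsetzen von t = 2: j(2) = 354.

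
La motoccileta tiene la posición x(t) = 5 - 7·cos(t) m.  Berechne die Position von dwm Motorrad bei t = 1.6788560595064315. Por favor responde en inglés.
We have position x(t) = 5 - 7·cos(t). Substituting t = 1.6788560595064315: x(1.6788560595064315) = 5.75494688434558.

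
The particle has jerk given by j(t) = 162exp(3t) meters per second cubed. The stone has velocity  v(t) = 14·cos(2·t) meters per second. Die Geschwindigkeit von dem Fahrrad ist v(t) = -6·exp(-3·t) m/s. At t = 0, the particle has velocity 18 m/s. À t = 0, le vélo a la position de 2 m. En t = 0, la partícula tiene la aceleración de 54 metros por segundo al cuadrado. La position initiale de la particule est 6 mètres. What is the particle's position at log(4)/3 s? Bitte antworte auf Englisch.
To find the answer, we compute 3 integrals of j(t) = 162·exp(3·t). Finding the integral of j(t) and using a(0) = 54: a(t) = 54·exp(3·t). Finding the integral of a(t) and using v(0) = 18: v(t) = 18·exp(3·t). The integral of velocity is position. Using x(0) = 6, we get x(t) = 6·exp(3·t). From the given position equation x(t) = 6·exp(3·t), we substitute t = log(4)/3 to get x = 24.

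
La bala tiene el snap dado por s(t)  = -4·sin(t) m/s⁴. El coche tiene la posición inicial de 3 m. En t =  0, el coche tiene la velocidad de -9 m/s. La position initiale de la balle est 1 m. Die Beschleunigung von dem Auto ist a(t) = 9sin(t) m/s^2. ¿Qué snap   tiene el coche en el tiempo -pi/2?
Para resolver esto, necesitamos tomar 2 derivadas de nuestra ecuación de la aceleración a(t) = 9·sin(t). Derivando la aceleración, obtenemos la sacudida: j(t) = 9·cos(t). La derivada de la sacudida da el snap: s(t) = -9·sin(t). Usando s(t) = -9·sin(t) y sustituyendo t = -pi/2, encontramos s = 9.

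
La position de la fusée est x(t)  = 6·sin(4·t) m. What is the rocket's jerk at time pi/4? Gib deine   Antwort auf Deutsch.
Ausgehend von der Position x(t) = 6·sin(4·t), nehmen wir 3 Ableitungen. Die Ableitung von der Position ergibt die Geschwindigkeit: v(t) = 24·cos(4·t). Mit d/dt von v(t) finden wir a(t) = -96·sin(4·t). Mit d/dt von a(t) finden wir j(t) = -384·cos(4·t). Aus der Gleichung für den Ruck j(t) = -384·cos(4·t), setzen wir t = pi/4 ein und erhalten j = 384.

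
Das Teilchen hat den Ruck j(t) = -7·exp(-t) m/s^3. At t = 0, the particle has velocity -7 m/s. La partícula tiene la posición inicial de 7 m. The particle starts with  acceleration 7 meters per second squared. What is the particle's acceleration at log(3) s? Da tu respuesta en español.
Necesitamos integrar nuestra ecuación de la sacudida j(t) = -7·exp(-t) 1 vez. Tomando ∫j(t)dt y aplicando a(0) = 7, encontramos a(t) = 7·exp(-t). Tenemos la aceleración a(t) = 7·exp(-t). Sustituyendo t = log(3): a(log(3)) = 7/3.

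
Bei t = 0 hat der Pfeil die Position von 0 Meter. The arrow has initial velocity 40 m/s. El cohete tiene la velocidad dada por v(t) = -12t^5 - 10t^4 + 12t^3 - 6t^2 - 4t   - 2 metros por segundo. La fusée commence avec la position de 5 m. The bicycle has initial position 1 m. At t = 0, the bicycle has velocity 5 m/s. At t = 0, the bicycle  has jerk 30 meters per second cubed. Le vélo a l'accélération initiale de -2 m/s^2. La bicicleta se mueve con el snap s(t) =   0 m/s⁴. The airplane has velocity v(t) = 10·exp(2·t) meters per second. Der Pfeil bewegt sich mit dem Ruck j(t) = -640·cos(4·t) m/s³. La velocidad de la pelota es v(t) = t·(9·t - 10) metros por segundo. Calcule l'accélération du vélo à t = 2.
Nous devons trouver l'intégrale de notre équation du snap s(t) = 0 2 fois. L'intégrale du snap est le jerk. En utilisant j(0) = 30, nous obtenons j(t) = 30. L'intégrale du jerk est l'accélération. En utilisant a(0) = -2, nous obtenons a(t) = 30·t - 2. Nous avons l'accélération a(t) = 30·t - 2. En substituant t = 2: a(2) = 58.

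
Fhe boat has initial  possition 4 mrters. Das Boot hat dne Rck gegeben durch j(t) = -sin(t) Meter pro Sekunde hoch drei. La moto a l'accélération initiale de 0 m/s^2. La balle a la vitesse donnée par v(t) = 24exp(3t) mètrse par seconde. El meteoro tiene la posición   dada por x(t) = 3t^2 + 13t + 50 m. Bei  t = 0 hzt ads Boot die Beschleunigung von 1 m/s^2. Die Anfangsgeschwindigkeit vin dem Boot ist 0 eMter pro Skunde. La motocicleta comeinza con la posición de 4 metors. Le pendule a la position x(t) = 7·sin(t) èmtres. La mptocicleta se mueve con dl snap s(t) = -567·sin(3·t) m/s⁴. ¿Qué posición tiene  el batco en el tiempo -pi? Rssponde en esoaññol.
Partiendo de la sacudida j(t) = -sin(t), tomamos 3 integrales. Integrando la sacudida y usando la condición inicial a(0) = 1, obtenemos a(t) = cos(t). Tomando ∫a(t)dt y aplicando v(0) = 0, encontramos v(t) = sin(t). Tomando ∫v(t)dt y aplicando x(0) = 4, encontramos x(t) = 5 - cos(t). Tenemos la posición x(t) = 5 - cos(t). Sustituyendo t = -pi: x(-pi) = 6.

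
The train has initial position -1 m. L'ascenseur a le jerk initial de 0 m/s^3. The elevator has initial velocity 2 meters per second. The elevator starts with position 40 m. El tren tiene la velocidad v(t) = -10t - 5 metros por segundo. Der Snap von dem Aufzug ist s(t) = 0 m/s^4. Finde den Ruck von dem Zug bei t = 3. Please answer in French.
Nous devons dériver notre équation de la vitesse v(t) = -10·t - 5 2 fois. La dérivée de la vitesse donne l'accélération: a(t) = -10. En dérivant l'accélération, nous obtenons le jerk: j(t) = 0. Nous avons le jerk j(t) = 0. En substituant t = 3: j(3) = 0.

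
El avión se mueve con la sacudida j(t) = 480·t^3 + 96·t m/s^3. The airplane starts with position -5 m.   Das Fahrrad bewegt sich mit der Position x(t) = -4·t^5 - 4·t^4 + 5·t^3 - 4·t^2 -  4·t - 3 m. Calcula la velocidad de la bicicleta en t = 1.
Partiendo de la posición x(t) = -4·t^5 - 4·t^4 + 5·t^3 - 4·t^2 - 4·t - 3, tomamos 1 derivada. La derivada de la posición da la velocidad: v(t) = -20·t^4 - 16·t^3 + 15·t^2 - 8·t - 4. De la ecuación de la velocidad v(t) = -20·t^4 - 16·t^3 + 15·t^2 - 8·t - 4, sustituimos t = 1 para obtener v = -33.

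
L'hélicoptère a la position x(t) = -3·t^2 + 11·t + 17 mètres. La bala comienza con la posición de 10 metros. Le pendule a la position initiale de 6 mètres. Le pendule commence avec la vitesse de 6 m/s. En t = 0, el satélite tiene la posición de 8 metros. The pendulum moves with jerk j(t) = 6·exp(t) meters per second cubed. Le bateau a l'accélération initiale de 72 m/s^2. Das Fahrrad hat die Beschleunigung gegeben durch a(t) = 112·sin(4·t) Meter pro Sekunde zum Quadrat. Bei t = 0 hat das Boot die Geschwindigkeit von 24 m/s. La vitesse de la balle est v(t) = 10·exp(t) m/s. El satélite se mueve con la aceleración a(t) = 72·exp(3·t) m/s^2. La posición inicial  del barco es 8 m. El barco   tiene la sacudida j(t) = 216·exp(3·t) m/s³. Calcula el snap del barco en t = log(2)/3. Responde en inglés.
To solve this, we need to take 1 derivative of our jerk equation j(t) = 216·exp(3·t). Taking d/dt of j(t), we find s(t) = 648·exp(3·t). Using s(t) = 648·exp(3·t) and substituting t = log(2)/3, we find s = 1296.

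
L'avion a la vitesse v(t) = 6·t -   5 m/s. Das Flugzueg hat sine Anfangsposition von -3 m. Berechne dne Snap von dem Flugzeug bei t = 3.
Ausgehend von der Geschwindigkeit v(t) = 6·t - 5, nehmen wir 3 Ableitungen. Mit d/dt von v(t) finden wir a(t) = 6. Die Ableitung von der Beschleunigung ergibt den Ruck: j(t) = 0. Durch Ableiten von dem Ruck erhalten wir den Snap: s(t) = 0. Aus der Gleichung für den Snap s(t) = 0, setzen wir t = 3 ein und erhalten s = 0.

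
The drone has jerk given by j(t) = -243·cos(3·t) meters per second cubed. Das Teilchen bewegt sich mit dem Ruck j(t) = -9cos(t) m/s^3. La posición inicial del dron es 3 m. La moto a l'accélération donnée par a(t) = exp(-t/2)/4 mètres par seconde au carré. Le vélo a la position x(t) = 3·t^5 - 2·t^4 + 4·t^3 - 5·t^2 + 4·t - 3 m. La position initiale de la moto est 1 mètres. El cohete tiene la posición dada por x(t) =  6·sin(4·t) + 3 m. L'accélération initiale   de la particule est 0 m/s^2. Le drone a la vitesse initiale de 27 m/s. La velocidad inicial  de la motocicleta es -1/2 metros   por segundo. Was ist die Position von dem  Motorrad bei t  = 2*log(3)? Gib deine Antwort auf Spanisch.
Para resolver esto, necesitamos tomar 2 antiderivadas de nuestra ecuación de la aceleración a(t) = exp(-t/2)/4. La antiderivada de la aceleración es la velocidad. Usando v(0) = -1/2, obtenemos v(t) = -exp(-t/2)/2. Integrando la velocidad y usando la condición inicial x(0) = 1, obtenemos x(t) = exp(-t/2). Usando x(t) = exp(-t/2) y sustituyendo t = 2*log(3), encontramos x = 1/3.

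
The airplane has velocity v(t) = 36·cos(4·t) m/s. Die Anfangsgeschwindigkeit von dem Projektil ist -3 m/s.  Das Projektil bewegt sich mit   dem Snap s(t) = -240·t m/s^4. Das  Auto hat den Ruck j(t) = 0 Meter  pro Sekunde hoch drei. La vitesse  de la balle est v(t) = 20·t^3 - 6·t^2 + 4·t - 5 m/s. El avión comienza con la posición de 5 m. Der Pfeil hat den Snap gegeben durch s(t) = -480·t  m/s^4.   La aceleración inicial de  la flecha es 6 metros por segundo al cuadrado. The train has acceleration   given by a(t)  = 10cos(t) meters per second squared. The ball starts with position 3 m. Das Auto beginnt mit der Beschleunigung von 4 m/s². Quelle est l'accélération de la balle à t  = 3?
Pour résoudre ceci, nous devons prendre 1 dérivée de notre équation de la vitesse v(t) = 20·t^3 - 6·t^2 + 4·t - 5. En prenant d/dt de v(t), nous trouvons a(t) = 60·t^2 - 12·t + 4. Nous avons l'accélération a(t) = 60·t^2 - 12·t + 4. En substituant t = 3: a(3) = 508.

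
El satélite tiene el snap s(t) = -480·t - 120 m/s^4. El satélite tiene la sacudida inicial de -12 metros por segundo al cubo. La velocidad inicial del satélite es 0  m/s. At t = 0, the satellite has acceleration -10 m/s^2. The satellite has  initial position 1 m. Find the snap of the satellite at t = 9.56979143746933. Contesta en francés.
Nous avons le snap s(t) = -480·t - 120. En substituant t = 9.56979143746933: s(9.56979143746933) = -4713.49988998528.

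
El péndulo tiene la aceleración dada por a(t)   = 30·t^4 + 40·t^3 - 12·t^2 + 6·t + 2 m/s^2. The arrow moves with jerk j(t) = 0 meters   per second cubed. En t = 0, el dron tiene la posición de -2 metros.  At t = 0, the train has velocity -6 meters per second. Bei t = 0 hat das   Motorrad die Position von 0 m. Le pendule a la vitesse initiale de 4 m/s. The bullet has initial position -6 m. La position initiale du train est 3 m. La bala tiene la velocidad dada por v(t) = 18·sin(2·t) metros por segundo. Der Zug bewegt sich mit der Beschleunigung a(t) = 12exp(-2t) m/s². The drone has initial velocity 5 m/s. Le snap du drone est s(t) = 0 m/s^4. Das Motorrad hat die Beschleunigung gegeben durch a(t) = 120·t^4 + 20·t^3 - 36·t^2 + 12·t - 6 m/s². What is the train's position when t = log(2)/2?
To solve this, we need to take 2 integrals of our acceleration equation a(t) = 12·exp(-2·t). Finding the antiderivative of a(t) and using v(0) = -6: v(t) = -6·exp(-2·t). Finding the integral of v(t) and using x(0) = 3: x(t) = 3·exp(-2·t). Using x(t) = 3·exp(-2·t) and substituting t = log(2)/2, we find x = 3/2.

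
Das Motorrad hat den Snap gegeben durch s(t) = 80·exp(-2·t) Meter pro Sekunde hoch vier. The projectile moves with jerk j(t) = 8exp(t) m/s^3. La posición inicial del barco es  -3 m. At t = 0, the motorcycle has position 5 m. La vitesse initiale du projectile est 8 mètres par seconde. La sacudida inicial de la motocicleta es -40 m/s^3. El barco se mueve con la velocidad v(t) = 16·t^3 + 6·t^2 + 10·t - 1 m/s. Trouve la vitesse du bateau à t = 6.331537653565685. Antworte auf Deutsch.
Mit v(t) = 16·t^3 + 6·t^2 + 10·t - 1 und Einsetzen von t = 6.331537653565685, finden wir v = 4363.98188151169.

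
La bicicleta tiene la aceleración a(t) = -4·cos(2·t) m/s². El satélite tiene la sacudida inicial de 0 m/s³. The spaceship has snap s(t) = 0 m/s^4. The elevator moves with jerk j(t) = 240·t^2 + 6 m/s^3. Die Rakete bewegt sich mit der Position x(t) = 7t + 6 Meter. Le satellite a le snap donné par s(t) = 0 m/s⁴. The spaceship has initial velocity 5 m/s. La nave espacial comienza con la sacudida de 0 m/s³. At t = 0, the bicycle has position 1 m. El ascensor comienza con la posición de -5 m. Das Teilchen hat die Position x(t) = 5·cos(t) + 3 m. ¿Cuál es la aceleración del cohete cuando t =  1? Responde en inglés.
Starting from position x(t) = 7·t + 6, we take 2 derivatives. Differentiating position, we get velocity: v(t) = 7. The derivative of velocity gives acceleration: a(t) = 0. We have acceleration a(t) = 0. Substituting t = 1: a(1) = 0.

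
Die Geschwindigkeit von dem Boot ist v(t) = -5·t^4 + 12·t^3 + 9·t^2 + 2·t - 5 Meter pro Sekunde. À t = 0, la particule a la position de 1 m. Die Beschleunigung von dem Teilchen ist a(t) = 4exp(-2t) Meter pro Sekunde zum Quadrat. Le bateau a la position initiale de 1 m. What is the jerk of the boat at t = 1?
We must differentiate our velocity equation v(t) = -5·t^4 + 12·t^3 + 9·t^2 + 2·t - 5 2 times. The derivative of velocity gives acceleration: a(t) = -20·t^3 + 36·t^2 + 18·t + 2. Taking d/dt of a(t), we find j(t) = -60·t^2 + 72·t + 18. We have jerk j(t) = -60·t^2 + 72·t + 18. Substituting t = 1: j(1) = 30.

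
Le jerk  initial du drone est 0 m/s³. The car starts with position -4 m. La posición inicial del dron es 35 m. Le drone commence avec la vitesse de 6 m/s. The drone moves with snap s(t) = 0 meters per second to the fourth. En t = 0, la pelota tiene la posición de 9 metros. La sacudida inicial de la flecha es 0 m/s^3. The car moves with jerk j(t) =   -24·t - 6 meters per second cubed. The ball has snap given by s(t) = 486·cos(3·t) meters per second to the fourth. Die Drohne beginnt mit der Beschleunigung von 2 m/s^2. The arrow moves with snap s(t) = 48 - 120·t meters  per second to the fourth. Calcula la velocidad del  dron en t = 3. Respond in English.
Starting from snap s(t) = 0, we take 3 integrals. The antiderivative of snap is jerk. Using j(0) = 0, we get j(t) = 0. Taking ∫j(t)dt and applying a(0) = 2, we find a(t) = 2. The antiderivative of acceleration, with v(0) = 6, gives velocity: v(t) = 2·t + 6. We have velocity v(t) = 2·t + 6. Substituting t = 3: v(3) = 12.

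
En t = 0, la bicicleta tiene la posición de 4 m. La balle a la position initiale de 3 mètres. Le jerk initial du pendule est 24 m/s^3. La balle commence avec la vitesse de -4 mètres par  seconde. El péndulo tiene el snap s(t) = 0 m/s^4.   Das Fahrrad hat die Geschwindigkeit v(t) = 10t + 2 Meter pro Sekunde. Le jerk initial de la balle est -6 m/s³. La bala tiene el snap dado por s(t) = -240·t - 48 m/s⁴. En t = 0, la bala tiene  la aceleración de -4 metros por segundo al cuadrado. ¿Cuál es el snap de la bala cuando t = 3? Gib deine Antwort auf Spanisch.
De la ecuación del snap s(t) = -240·t - 48, sustituimos t = 3 para obtener s = -768.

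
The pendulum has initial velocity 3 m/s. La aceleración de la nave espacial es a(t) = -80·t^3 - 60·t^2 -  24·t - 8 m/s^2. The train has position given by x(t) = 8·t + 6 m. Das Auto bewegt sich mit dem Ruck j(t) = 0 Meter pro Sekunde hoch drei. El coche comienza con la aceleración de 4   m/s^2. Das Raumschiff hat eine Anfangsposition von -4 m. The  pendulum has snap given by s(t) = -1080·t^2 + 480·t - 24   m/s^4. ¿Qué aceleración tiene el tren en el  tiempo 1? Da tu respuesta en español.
Partiendo de la posición x(t) = 8·t + 6, tomamos 2 derivadas. La derivada de la posición da la velocidad: v(t) = 8. Derivando la velocidad, obtenemos la aceleración: a(t) = 0. Usando a(t) = 0 y sustituyendo t = 1, encontramos a = 0.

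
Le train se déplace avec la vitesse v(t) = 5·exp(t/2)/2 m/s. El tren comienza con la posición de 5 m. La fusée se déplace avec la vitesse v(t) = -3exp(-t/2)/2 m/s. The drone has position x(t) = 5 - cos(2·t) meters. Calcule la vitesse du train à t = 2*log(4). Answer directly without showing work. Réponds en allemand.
Bei t = 2*log(4), v = 10.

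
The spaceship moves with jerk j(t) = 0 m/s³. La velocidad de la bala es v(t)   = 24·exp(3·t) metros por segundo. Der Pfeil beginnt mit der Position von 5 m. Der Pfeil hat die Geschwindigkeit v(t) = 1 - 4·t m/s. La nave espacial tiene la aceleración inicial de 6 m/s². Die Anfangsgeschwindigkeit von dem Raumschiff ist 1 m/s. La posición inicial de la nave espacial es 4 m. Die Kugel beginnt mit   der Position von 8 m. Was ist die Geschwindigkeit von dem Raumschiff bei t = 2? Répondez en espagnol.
Partiendo de la sacudida j(t) = 0, tomamos 2 antiderivadas. La antiderivada de la sacudida es la aceleración. Usando a(0) = 6, obtenemos a(t) = 6. La antiderivada de la aceleración es la velocidad. Usando v(0) = 1, obtenemos v(t) = 6·t + 1. Tenemos la velocidad v(t) = 6·t + 1. Sustituyendo t = 2: v(2) = 13.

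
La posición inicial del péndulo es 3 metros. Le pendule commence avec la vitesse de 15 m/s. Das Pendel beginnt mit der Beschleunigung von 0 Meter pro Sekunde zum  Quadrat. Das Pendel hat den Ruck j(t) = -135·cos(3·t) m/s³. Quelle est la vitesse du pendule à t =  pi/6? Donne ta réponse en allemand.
Wir müssen die Stammfunktion unserer Gleichung für den Ruck j(t) = -135·cos(3·t) 2-mal finden. Mit ∫j(t)dt und Anwendung von a(0) = 0, finden wir a(t) = -45·sin(3·t). Die Stammfunktion von der Beschleunigung, mit v(0) = 15, ergibt die Geschwindigkeit: v(t) = 15·cos(3·t). Aus der Gleichung für die Geschwindigkeit v(t) = 15·cos(3·t), setzen wir t = pi/6 ein und erhalten v = 0.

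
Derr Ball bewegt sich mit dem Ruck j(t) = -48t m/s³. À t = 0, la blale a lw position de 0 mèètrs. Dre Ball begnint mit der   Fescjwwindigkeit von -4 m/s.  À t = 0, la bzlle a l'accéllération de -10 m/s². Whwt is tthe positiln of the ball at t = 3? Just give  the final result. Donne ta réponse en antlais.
The position at t = 3 is x = -219.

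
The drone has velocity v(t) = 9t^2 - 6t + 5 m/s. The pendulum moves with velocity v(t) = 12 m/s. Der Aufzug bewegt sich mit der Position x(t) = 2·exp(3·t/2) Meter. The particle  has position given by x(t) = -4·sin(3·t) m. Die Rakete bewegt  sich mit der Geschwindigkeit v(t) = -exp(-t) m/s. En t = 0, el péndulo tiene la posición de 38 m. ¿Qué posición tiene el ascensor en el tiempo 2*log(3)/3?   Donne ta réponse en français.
En utilisant x(t) = 2·exp(3·t/2) et en substituant t = 2*log(3)/3, nous trouvons x = 6.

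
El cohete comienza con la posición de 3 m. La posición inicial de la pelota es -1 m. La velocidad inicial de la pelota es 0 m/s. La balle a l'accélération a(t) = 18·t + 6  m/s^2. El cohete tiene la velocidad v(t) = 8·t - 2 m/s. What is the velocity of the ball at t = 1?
Starting from acceleration a(t) = 18·t + 6, we take 1 integral. Integrating acceleration and using the initial condition v(0) = 0, we get v(t) = 3·t·(3·t + 2). Using v(t) = 3·t·(3·t + 2) and substituting t = 1, we find v = 15.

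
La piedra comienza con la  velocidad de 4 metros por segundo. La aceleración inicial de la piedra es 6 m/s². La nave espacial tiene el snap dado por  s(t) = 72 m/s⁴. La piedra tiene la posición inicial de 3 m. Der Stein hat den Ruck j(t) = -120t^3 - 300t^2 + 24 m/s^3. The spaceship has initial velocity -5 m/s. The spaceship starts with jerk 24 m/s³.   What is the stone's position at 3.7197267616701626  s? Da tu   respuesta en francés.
En partant du jerk j(t) = -120·t^3 - 300·t^2 + 24, nous prenons 3 primitives. En intégrant le jerk et en utilisant la condition initiale a(0) = 6, nous obtenons a(t) = -30·t^4 - 100·t^3 + 24·t + 6. La primitive de l'accélération, avec v(0) = 4, donne la vitesse: v(t) = -6·t^5 - 25·t^4 + 12·t^2 + 6·t + 4. L'intégrale de la vitesse est la position. En utilisant x(0) = 3, nous obtenons x(t) = -t^6 - 5·t^5 + 4·t^3 + 3·t^2 + 4·t + 3. En utilisant x(t) = -t^6 - 5·t^5 + 4·t^3 + 3·t^2 + 4·t + 3 et en substituant t = 3.7197267616701626, nous trouvons x = -5944.26257643887.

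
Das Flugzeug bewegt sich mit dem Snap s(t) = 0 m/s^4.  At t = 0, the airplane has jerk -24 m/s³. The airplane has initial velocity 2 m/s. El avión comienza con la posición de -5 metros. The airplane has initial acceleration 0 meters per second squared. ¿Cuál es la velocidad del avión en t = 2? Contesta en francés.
Pour résoudre ceci, nous devons prendre 3 intégrales de notre équation du snap s(t) = 0. L'intégrale du snap, avec j(0) = -24, donne le jerk: j(t) = -24. En intégrant le jerk et en utilisant la condition initiale a(0) = 0, nous obtenons a(t) = -24·t. La primitive de l'accélération, avec v(0) = 2, donne la vitesse: v(t) = 2 - 12·t^2. En utilisant v(t) = 2 - 12·t^2 et en substituant t = 2, nous trouvons v = -46.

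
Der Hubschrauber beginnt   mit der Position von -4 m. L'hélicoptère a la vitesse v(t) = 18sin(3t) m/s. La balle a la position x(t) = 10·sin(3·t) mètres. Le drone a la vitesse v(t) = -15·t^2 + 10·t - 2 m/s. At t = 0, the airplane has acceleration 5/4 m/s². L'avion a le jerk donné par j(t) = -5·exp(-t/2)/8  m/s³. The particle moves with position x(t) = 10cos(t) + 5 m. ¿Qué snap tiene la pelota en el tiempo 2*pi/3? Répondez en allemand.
Um dies zu lösen, müssen wir 4 Ableitungen unserer Gleichung für die Position x(t) = 10·sin(3·t) nehmen. Mit d/dt von x(t) finden wir v(t) = 30·cos(3·t). Mit d/dt von v(t) finden wir a(t) = -90·sin(3·t). Die Ableitung von der Beschleunigung ergibt den Ruck: j(t) = -270·cos(3·t). Die Ableitung von dem Ruck ergibt den Snap: s(t) = 810·sin(3·t). Mit s(t) = 810·sin(3·t) und Einsetzen von t = 2*pi/3, finden wir s = 0.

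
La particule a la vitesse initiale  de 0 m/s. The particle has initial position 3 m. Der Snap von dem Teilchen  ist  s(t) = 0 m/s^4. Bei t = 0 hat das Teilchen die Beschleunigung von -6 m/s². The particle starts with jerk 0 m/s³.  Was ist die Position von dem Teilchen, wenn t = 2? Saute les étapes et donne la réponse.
x(2) = -9.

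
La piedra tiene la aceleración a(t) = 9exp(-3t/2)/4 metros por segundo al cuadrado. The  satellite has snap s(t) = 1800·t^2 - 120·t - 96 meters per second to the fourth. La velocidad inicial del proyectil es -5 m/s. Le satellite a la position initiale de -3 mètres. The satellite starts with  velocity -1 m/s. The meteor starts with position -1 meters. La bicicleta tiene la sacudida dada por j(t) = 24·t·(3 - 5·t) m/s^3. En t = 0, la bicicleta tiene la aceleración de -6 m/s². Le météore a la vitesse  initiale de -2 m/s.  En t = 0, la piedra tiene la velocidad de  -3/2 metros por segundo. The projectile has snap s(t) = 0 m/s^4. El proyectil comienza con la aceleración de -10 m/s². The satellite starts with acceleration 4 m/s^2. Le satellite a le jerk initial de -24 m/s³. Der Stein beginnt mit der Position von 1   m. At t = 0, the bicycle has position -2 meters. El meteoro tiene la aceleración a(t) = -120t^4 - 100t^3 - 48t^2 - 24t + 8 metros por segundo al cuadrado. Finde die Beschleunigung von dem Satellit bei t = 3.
Um dies zu lösen, müssen wir 2 Integrale unserer Gleichung für den Snap s(t) = 1800·t^2 - 120·t - 96 finden. Mit ∫s(t)dt und Anwendung von j(0) = -24, finden wir j(t) = 600·t^3 - 60·t^2 - 96·t - 24. Die Stammfunktion von dem Ruck, mit a(0) = 4, ergibt die Beschleunigung: a(t) = 150·t^4 - 20·t^3 - 48·t^2 - 24·t + 4. Wir haben die Beschleunigung a(t) = 150·t^4 - 20·t^3 - 48·t^2 - 24·t + 4. Durch Einsetzen von t = 3: a(3) = 11110.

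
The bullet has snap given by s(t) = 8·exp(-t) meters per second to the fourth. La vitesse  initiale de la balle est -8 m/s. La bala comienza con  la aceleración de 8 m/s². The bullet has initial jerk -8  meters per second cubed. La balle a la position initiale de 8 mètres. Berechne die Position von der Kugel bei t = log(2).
Ausgehend von dem Snap s(t) = 8·exp(-t), nehmen wir 4 Integrale. Mit ∫s(t)dt und Anwendung von j(0) = -8, finden wir j(t) = -8·exp(-t). Mit ∫j(t)dt und Anwendung von a(0) = 8, finden wir a(t) = 8·exp(-t). Die Stammfunktion von der Beschleunigung ist die Geschwindigkeit. Mit v(0) = -8 erhalten wir v(t) = -8·exp(-t). Das Integral von der Geschwindigkeit ist die Position. Mit x(0) = 8 erhalten wir x(t) = 8·exp(-t). Aus der Gleichung für die Position x(t) = 8·exp(-t), setzen wir t = log(2) ein und erhalten x = 4.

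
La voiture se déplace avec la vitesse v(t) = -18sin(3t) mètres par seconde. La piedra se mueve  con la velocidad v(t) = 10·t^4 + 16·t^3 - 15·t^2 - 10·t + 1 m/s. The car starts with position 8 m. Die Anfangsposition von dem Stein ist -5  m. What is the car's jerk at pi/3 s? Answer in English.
We must differentiate our velocity equation v(t) = -18·sin(3·t) 2 times. Taking d/dt of v(t), we find a(t) = -54·cos(3·t). Taking d/dt of a(t), we find j(t) = 162·sin(3·t). Using j(t) = 162·sin(3·t) and substituting t = pi/3, we find j = 0.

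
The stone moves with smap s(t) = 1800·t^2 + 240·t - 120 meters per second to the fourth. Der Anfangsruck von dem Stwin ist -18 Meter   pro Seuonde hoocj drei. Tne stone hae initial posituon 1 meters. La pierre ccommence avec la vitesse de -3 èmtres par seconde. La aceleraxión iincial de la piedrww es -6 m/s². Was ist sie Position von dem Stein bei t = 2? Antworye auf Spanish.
Debemos encontrar la antiderivada de nuestra ecuación del snap s(t) = 1800·t^2 + 240·t - 120 4 veces. Integrando el snap y usando la condición inicial j(0) = -18, obtenemos j(t) = 600·t^3 + 120·t^2 - 120·t - 18. Integrando la sacudida y usando la condición inicial a(0) = -6, obtenemos a(t) = 150·t^4 + 40·t^3 - 60·t^2 - 18·t - 6. Tomando ∫a(t)dt y aplicando v(0) = -3, encontramos v(t) = 30·t^5 + 10·t^4 - 20·t^3 - 9·t^2 - 6·t - 3. Integrando la velocidad y usando la condición inicial x(0) = 1, obtenemos x(t) = 5·t^6 + 2·t^5 - 5·t^4 - 3·t^3 - 3·t^2 - 3·t + 1. Tenemos la posición x(t) = 5·t^6 + 2·t^5 - 5·t^4 - 3·t^3 - 3·t^2 - 3·t + 1. Sustituyendo t = 2: x(2) = 263.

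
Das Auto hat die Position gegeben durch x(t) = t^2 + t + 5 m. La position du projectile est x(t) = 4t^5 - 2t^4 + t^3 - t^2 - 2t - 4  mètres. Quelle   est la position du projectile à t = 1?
Nous avons la position x(t) = 4·t^5 - 2·t^4 + t^3 - t^2 - 2·t - 4. En substituant t = 1: x(1) = -4.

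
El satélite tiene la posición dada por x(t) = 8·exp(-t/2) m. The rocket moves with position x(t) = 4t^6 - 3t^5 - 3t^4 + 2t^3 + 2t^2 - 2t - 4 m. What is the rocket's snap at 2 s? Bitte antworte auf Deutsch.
Ausgehend von der Position x(t) = 4·t^6 - 3·t^5 - 3·t^4 + 2·t^3 + 2·t^2 - 2·t - 4, nehmen wir 4 Ableitungen. Die Ableitung von der Position ergibt die Geschwindigkeit: v(t) = 24·t^5 - 15·t^4 - 12·t^3 + 6·t^2 + 4·t - 2. Mit d/dt von v(t) finden wir a(t) = 120·t^4 - 60·t^3 - 36·t^2 + 12·t + 4. Die Ableitung von der Beschleunigung ergibt den Ruck: j(t) = 480·t^3 - 180·t^2 - 72·t + 12. Die Ableitung von dem Ruck ergibt den Snap: s(t) = 1440·t^2 - 360·t - 72. Aus der Gleichung für den Snap s(t) = 1440·t^2 - 360·t - 72, setzen wir t = 2 ein und erhalten s = 4968.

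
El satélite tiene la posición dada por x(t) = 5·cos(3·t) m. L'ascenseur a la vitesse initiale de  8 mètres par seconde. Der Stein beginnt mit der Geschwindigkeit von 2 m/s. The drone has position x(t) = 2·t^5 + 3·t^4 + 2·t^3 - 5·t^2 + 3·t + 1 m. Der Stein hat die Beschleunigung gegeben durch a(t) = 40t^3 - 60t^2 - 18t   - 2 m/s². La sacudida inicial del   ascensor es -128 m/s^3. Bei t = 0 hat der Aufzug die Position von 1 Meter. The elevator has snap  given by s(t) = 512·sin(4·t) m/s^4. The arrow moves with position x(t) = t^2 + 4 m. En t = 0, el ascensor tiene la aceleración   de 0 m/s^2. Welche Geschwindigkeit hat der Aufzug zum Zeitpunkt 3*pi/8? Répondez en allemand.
Wir müssen unsere Gleichung für den Snap s(t) = 512·sin(4·t) 3-mal integrieren. Mit ∫s(t)dt und Anwendung von j(0) = -128, finden wir j(t) = -128·cos(4·t). Mit ∫j(t)dt und Anwendung von a(0) = 0, finden wir a(t) = -32·sin(4·t). Die Stammfunktion von der Beschleunigung, mit v(0) = 8, ergibt die Geschwindigkeit: v(t) = 8·cos(4·t). Mit v(t) = 8·cos(4·t) und Einsetzen von t = 3*pi/8, finden wir v = 0.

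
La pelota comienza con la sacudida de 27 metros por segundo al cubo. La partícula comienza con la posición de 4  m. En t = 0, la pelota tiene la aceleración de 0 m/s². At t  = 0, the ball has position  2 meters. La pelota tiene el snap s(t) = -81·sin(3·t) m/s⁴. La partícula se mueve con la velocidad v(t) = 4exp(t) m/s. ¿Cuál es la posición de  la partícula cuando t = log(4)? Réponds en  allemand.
Ausgehend von der Geschwindigkeit v(t) = 4·exp(t), nehmen wir 1 Integral. Mit ∫v(t)dt und Anwendung von x(0) = 4, finden wir x(t) = 4·exp(t). Mit x(t) = 4·exp(t) und Einsetzen von t = log(4), finden wir x = 16.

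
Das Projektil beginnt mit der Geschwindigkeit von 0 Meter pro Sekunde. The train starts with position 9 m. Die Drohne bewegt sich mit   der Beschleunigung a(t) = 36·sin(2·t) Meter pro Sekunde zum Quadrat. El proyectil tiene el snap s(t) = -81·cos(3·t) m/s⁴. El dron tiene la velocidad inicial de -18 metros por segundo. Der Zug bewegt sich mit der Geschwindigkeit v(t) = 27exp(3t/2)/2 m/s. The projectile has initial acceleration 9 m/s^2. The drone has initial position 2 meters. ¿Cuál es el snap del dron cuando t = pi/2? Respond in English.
Starting from acceleration a(t) = 36·sin(2·t), we take 2 derivatives. The derivative of acceleration gives jerk: j(t) = 72·cos(2·t). Differentiating jerk, we get snap: s(t) = -144·sin(2·t). Using s(t) = -144·sin(2·t) and substituting t = pi/2, we find s = 0.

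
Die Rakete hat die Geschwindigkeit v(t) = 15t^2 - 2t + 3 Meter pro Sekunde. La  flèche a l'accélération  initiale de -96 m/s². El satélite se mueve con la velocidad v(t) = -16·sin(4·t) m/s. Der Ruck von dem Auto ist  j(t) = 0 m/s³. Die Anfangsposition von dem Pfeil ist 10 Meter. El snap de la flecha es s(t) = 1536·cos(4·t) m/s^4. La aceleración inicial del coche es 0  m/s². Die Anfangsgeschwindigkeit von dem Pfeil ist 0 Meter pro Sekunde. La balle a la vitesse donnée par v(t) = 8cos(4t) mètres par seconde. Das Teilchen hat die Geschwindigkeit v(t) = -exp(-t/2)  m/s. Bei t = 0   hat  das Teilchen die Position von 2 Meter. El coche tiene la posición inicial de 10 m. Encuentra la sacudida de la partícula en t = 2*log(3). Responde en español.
Debemos derivar nuestra ecuación de la velocidad v(t) = -exp(-t/2) 2 veces. Tomando d/dt de v(t), encontramos a(t) = exp(-t/2)/2. Derivando la aceleración, obtenemos la sacudida: j(t) = -exp(-t/2)/4. Usando j(t) = -exp(-t/2)/4 y sustituyendo t = 2*log(3), encontramos j = -1/12.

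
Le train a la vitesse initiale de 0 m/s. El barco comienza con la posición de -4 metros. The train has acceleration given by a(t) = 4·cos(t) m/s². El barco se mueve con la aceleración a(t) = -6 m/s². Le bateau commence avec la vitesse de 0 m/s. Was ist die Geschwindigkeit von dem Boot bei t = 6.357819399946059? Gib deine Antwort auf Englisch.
We must find the integral of our acceleration equation a(t) = -6 1 time. The integral of acceleration, with v(0) = 0, gives velocity: v(t) = -6·t. From the given velocity equation v(t) = -6·t, we substitute t = 6.357819399946059 to get v = -38.1469163996763.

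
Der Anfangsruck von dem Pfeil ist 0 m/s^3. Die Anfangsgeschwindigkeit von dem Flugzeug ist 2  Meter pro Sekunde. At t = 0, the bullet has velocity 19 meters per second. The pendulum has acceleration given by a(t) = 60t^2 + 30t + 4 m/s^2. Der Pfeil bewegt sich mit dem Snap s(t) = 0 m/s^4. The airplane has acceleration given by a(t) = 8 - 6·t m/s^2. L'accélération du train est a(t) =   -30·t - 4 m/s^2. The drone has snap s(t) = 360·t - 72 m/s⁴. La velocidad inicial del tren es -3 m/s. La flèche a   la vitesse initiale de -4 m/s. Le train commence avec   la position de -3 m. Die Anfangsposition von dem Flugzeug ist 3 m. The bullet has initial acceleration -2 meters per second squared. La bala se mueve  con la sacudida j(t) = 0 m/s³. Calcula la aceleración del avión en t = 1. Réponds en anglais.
We have acceleration a(t) = 8 - 6·t. Substituting t = 1: a(1) = 2.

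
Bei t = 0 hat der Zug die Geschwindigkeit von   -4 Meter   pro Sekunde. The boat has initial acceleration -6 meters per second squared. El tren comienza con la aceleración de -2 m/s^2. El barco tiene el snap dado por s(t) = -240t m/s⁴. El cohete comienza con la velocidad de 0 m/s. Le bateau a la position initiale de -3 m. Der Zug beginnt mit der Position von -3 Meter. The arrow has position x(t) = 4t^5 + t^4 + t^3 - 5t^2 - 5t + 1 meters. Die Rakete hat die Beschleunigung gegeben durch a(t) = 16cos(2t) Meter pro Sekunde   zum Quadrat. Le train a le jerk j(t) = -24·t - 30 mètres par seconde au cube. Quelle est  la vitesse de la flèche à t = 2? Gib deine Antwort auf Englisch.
We must differentiate our position equation x(t) = 4·t^5 + t^4 + t^3 - 5·t^2 - 5·t + 1 1 time. Taking d/dt of x(t), we find v(t) = 20·t^4 + 4·t^3 + 3·t^2 - 10·t - 5. From the given velocity equation v(t) = 20·t^4 + 4·t^3 + 3·t^2 - 10·t - 5, we substitute t = 2 to get v = 339.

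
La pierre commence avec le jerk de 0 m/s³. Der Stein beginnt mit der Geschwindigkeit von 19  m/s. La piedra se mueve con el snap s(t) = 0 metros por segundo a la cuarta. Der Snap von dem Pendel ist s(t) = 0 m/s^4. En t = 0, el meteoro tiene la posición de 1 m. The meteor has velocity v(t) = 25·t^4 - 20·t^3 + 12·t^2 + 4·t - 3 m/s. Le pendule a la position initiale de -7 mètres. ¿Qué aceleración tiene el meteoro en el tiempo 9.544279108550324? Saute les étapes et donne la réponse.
La respuesta es 81709.4202444713.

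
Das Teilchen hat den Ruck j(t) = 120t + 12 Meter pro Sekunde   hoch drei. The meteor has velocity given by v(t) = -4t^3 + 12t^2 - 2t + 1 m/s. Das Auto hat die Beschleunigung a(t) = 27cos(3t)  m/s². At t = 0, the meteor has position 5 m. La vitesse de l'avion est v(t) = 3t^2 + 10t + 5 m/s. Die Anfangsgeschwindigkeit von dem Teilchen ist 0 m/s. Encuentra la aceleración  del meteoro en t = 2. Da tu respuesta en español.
Debemos derivar nuestra ecuación de la velocidad v(t) = -4·t^3 + 12·t^2 - 2·t + 1 1 vez. Derivando la velocidad, obtenemos la aceleración: a(t) = -12·t^2 + 24·t - 2. Tenemos la aceleración a(t) = -12·t^2 + 24·t - 2. Sustituyendo t = 2: a(2) = -2.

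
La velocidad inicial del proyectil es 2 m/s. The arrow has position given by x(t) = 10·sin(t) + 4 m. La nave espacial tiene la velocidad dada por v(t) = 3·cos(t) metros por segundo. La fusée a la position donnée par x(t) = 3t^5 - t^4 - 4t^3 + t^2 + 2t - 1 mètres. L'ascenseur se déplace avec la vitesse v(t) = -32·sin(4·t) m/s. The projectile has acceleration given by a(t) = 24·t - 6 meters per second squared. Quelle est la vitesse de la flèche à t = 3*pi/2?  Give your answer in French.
Nous devons dériver notre équation de la position x(t) = 10·sin(t) + 4 1 fois. En dérivant la position, nous obtenons la vitesse: v(t) = 10·cos(t). Nous avons la vitesse v(t) = 10·cos(t). En substituant t = 3*pi/2: v(3*pi/2) = 0.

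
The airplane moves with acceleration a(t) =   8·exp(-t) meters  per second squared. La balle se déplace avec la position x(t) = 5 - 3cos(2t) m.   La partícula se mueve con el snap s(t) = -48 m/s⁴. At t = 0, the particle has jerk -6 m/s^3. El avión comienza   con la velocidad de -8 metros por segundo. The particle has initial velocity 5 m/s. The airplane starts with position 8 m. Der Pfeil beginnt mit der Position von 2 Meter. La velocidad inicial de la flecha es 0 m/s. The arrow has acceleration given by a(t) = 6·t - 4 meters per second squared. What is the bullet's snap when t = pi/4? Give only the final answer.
The answer is 0.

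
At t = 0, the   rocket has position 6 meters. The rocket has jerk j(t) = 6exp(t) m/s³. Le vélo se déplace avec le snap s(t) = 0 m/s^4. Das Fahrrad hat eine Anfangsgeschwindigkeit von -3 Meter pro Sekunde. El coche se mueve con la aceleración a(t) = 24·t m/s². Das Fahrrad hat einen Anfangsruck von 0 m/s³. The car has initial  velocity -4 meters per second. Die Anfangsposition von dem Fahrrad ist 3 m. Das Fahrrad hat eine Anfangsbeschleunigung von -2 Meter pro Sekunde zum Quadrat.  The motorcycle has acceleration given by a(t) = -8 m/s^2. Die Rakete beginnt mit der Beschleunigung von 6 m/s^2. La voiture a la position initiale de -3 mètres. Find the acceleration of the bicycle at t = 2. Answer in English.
We need to integrate our snap equation s(t) = 0 2 times. Taking ∫s(t)dt and applying j(0) = 0, we find j(t) = 0. The integral of jerk is acceleration. Using a(0) = -2, we get a(t) = -2. Using a(t) = -2 and substituting t = 2, we find a = -2.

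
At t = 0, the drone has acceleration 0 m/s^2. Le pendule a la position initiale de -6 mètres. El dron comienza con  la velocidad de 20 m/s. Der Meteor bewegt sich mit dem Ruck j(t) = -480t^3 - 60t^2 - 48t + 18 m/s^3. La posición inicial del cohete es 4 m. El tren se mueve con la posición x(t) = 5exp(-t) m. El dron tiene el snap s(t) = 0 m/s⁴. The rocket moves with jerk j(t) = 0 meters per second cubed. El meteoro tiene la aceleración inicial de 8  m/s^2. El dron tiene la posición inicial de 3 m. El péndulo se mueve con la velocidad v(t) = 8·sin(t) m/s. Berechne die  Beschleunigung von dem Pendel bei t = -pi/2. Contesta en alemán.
Um dies zu lösen, müssen wir 1 Ableitung unserer Gleichung für die Geschwindigkeit v(t) = 8·sin(t) nehmen. Mit d/dt von v(t) finden wir a(t) = 8·cos(t). Wir haben die Beschleunigung a(t) = 8·cos(t). Durch Einsetzen von t = -pi/2: a(-pi/2) = 0.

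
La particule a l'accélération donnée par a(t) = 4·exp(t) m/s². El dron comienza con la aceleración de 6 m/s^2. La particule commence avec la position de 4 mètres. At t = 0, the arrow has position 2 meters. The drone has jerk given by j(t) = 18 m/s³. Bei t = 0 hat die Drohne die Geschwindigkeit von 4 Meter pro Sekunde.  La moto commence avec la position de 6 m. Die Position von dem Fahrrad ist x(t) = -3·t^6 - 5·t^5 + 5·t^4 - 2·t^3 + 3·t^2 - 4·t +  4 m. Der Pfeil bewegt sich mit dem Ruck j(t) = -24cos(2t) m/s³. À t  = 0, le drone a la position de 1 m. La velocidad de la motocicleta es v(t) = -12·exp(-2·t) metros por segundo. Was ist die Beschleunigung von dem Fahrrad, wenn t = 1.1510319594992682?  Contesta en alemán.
Ausgehend von der Position x(t) = -3·t^6 - 5·t^5 + 5·t^4 - 2·t^3 + 3·t^2 - 4·t + 4, nehmen wir 2 Ableitungen. Durch Ableiten von der Position erhalten wir die Geschwindigkeit: v(t) = -18·t^5 - 25·t^4 + 20·t^3 - 6·t^2 + 6·t - 4. Durch Ableiten von der Geschwindigkeit erhalten wir die Beschleunigung: a(t) = -90·t^4 - 100·t^3 + 60·t^2 - 12·t + 6. Aus der Gleichung für die Beschleunigung a(t) = -90·t^4 - 100·t^3 + 60·t^2 - 12·t + 6, setzen wir t = 1.1510319594992682 ein und erhalten a = -238.793543439853.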